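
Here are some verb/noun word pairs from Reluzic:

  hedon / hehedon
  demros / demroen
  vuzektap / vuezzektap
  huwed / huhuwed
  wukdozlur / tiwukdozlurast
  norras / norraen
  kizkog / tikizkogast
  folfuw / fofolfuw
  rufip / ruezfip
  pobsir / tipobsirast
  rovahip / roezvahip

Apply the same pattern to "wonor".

tiwonorast

"wonor" ends in -r. The stems ending in -r (wukdozlur → tiwukdozlurast, pobsir → tipobsirast) add ti- … -ast around the stem.
So wonor → tiwonorast.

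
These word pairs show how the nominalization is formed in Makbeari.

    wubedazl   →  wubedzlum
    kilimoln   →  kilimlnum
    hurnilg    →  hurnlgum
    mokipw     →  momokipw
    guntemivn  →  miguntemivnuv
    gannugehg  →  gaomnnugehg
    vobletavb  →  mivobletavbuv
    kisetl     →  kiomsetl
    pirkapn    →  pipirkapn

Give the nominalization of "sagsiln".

sagslnum

guntemivn and pirkapn both end in -n yet inflect differently (miguntemivnuv, pipirkapn), so the final letter is not what conditions the rule; the second-to-last letter is.
"sagsiln" has second-to-last letter 'l'. The stems whose second-to-last letter is 'l' (hurnilg → hurnlgum, kilimoln → kilimlnum) delete the last vowel and add -um.
So sagsiln → sagslnum.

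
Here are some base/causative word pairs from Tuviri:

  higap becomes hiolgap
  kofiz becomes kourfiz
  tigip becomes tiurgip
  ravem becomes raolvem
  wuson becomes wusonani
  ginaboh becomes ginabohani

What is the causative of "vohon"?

tigip and higap both end in -p yet inflect differently (tiurgip, hiolgap), so the final letter is not what conditions the rule; the last vowel is.
"vohon" has last vowel 'o'. The stems whose last vowel is 'o' (wuson → wusonani, ginaboh → ginabohani) add -ani.
So vohon → vohonani.

vohonani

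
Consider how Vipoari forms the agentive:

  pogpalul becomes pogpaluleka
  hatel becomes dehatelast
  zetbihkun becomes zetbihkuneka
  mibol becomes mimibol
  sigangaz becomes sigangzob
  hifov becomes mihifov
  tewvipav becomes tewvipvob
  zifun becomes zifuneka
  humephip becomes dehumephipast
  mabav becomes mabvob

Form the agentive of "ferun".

feruneka

tewvipav and hifov both end in -v yet inflect differently (tewvipvob, mihifov), so the final letter is not what conditions the rule; the last vowel is.
"ferun" has last vowel 'u'. The stems whose last vowel is 'u' (pogpalul → pogpaluleka, zetbihkun → zetbihkuneka, zifun → zifuneka) add -eka.
The other patterns: stems whose last vowel is 'a' delete the last vowel and add -ob; stems whose last vowel is 'o' add the prefix mi-; stems whose last vowel is 'e' or 'i' add de- … -ast around the stem.
So ferun → feruneka.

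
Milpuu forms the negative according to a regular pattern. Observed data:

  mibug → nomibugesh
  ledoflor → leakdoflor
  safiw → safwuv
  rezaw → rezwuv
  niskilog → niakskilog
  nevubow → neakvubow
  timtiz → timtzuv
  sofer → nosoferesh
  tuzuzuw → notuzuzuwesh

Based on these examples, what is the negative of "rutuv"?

nevubow and rezaw both end in -w yet inflect differently (neakvubow, rezwuv), so the final letter is not what conditions the rule; the last vowel is.
"rutuv" has last vowel 'u'. The stems whose last vowel is 'u' (tuzuzuw → notuzuzuwesh, mibug → nomibugesh) add no- … -esh around the stem.
The other patterns: stems whose last vowel is 'o' insert -ak- after the first vowel; stems whose last vowel is 'a' or 'i' delete the last vowel and add -uv.
So rutuv → norutuvesh.

norutuvesh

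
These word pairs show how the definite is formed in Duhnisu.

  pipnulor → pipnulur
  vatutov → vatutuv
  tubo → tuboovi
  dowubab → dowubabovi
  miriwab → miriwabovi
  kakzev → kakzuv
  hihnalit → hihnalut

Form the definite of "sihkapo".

tubo and pipnulor both have last vowel 'o' yet inflect differently (tuboovi, pipnulur), so the last vowel is not what conditions the rule; the final letter is.
"sihkapo" ends in -o. The one such stem in the data (tubo → tuboovi) adds -ovi, so the same rule applies.
The other pattern: stems ending in -r, -t or -v change the last vowel to 'u'.
So sihkapo → sihkapoovi.

sihkapoovi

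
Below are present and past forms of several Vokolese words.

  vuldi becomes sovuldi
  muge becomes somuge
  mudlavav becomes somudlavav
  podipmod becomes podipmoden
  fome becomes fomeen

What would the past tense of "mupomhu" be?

muge and fome both end in -e yet inflect differently (somuge, fomeen), so the final letter is not what conditions the rule; the first letter is.
"mupomhu" begins with m-. The stems beginning with m- (muge → somuge, mudlavav → somudlavav) add the prefix so-.
So mupomhu → somupomhu.

somupomhu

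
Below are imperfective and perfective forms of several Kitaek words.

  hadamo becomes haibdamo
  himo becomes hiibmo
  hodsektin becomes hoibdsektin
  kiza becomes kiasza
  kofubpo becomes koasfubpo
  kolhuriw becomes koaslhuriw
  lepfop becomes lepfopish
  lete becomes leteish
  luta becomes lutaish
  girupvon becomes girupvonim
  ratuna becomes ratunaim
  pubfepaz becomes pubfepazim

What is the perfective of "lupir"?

lupirish

hadamo and kofubpo both end in -o yet inflect differently (haibdamo, koasfubpo), so the final letter is not what conditions the rule; the first letter is.
"lupir" begins with l-. The stems beginning with l- (lepfop → lepfopish, lete → leteish, luta → lutaish) add -ish.
The other patterns: stems beginning with h- insert -ib- after the first vowel; stems beginning with k- insert -as- after the first vowel; stems beginning with g-, p- or r- add -im.
So lupir → lupirish.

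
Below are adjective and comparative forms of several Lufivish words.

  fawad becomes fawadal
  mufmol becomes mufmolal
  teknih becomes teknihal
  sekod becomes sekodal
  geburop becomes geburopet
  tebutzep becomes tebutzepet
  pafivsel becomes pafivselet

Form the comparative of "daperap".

mufmol and pafivsel both end in -l yet inflect differently (mufmolal, pafivselet), so the final letter is not what conditions the rule; the number of vowels is.
"daperap" has 3 vowels. The stems with 3 vowels (geburop → geburopet, tebutzep → tebutzepet, pafivsel → pafivselet) add -et.
The other pattern: stems with 2 vowels add -al.
So daperap → daperapet.

daperapet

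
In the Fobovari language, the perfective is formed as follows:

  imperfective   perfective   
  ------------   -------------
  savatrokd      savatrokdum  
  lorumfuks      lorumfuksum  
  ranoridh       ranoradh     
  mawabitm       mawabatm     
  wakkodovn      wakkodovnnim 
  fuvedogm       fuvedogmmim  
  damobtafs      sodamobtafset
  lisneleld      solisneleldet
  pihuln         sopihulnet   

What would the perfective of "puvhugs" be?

mawabitm and fuvedogm both end in -m yet inflect differently (mawabatm, fuvedogmmim), so the final letter is not what conditions the rule; the second-to-last letter is.
"puvhugs" has second-to-last letter 'g'. The one such stem in the data (fuvedogm → fuvedogmmim) doubles the final consonant and adds -im (as does wakkodovn), so the same rule applies.
So puvhugs → puvhugssim.

puvhugssim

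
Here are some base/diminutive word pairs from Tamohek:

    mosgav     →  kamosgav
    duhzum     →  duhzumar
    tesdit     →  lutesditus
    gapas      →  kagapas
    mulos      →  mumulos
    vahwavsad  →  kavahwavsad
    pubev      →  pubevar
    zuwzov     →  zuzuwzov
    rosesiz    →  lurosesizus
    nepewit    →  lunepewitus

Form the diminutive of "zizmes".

"zizmes" has last vowel 'e'. The one such stem in the data (pubev → pubevar) adds -ar, so the same rule applies.
The other patterns: stems whose last vowel is 'a' add the prefix ka-; stems whose last vowel is 'o' repeat the first consonant+vowel as a prefix; stems whose last vowel is 'i' add lu- … -us around the stem.
So zizmes → zizmesar.

zizmesar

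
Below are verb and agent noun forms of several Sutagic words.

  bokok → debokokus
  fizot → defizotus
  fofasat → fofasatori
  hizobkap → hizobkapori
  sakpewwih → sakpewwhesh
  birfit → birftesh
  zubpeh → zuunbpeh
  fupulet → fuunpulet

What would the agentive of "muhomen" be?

"muhomen" has last vowel 'e'. The stems whose last vowel is 'e' (zubpeh → zuunbpeh, fupulet → fuunpulet) insert -un- after the first vowel.
So muhomen → muunhomen.

muunhomen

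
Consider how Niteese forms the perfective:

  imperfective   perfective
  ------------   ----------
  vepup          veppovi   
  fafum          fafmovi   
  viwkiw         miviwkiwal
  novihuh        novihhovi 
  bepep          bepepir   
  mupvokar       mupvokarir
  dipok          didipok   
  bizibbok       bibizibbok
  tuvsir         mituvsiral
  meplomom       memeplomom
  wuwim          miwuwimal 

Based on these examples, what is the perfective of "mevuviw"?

mimevuviwal

"mevuviw" has last vowel 'i'. The stems whose last vowel is 'i' (tuvsir → mituvsiral, wuwim → miwuwimal, viwkiw → miviwkiwal) add mi- … -al around the stem.
So mevuviw → mimevuviwal.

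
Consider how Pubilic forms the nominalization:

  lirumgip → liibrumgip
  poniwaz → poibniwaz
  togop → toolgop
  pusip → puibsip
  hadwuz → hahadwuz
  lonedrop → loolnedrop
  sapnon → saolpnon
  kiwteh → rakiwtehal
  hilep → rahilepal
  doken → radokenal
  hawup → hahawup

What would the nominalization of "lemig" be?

leibmig

"lemig" has last vowel 'i'. The stems whose last vowel is 'i' (lirumgip → liibrumgip, pusip → puibsip) insert -ib- after the first vowel.
So lemig → leibmig.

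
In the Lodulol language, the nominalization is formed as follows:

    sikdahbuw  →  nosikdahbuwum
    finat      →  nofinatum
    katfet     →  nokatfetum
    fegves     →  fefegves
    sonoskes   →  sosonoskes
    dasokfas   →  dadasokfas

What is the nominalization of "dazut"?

nodazutum

"dazut" ends in -t. The stems ending in -t (finat → nofinatum, katfet → nokatfetum) add no- … -um around the stem.
The other pattern: stems ending in -s repeat the first consonant+vowel as a prefix.
So dazut → nodazutum.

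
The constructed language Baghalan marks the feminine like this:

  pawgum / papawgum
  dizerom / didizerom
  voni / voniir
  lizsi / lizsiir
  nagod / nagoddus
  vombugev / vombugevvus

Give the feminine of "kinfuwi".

dizerom and nagod both have last vowel 'o' yet inflect differently (didizerom, nagoddus), so the last vowel is not what conditions the rule; the final letter is.
"kinfuwi" ends in -i. The stems ending in -i (voni → voniir, lizsi → lizsiir) add -ir.
The other patterns: stems ending in -m repeat the first consonant+vowel as a prefix; stems ending in -d or -v double the final consonant and add -us.
So kinfuwi → kinfuwiir.

kinfuwiir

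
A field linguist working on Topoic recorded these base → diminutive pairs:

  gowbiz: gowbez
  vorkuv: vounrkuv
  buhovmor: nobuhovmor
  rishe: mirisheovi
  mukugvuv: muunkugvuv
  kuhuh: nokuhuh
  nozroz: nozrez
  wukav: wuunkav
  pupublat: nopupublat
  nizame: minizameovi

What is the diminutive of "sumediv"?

nozroz and buhovmor both have last vowel 'o' yet inflect differently (nozrez, nobuhovmor), so the last vowel is not what conditions the rule; the final letter is.
"sumediv" ends in -v. The stems ending in -v (wukav → wuunkav, mukugvuv → muunkugvuv, vorkuv → vounrkuv) insert -un- after the first vowel.
So sumediv → suunmediv.

suunmediv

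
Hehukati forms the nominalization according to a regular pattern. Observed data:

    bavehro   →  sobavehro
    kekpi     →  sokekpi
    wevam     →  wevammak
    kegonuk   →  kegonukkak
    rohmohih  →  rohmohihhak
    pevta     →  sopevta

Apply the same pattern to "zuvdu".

wevam and pevta both have last vowel 'a' yet inflect differently (wevammak, sopevta), so the last vowel is not what conditions the rule; whether the stem ends in a vowel or a consonant is.
"zuvdu" ends in a vowel. The stems ending in a vowel (pevta → sopevta, bavehro → sobavehro, kekpi → sokekpi) add the prefix so-.
So zuvdu → sozuvdu.

sozuvdu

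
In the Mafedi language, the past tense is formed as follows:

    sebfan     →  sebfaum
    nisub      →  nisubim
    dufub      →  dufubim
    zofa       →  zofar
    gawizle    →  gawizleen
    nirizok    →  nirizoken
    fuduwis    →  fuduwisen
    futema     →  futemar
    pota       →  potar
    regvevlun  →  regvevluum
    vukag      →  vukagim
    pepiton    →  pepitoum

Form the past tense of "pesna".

pesnar

sebfan and futema both have last vowel 'a' yet inflect differently (sebfaum, futemar), so the last vowel is not what conditions the rule; the final letter is.
"pesna" ends in -a. The stems ending in -a (futema → futemar, pota → potar, zofa → zofar) drop the final letter and add -ar.
So pesna → pesnar.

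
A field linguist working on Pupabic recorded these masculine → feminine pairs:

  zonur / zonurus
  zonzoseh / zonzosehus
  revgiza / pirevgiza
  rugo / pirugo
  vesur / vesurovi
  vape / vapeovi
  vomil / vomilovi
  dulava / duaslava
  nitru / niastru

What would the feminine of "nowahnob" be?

noaswahnob

"nowahnob" begins with n-. The one such stem in the data (nitru → niastru) inserts -as- after the first vowel (as does dulava), so the same rule applies.
The other patterns: stems beginning with z- add -us; stems beginning with r- add the prefix pi-; stems beginning with v- add -ovi.
So nowahnob → noaswahnob.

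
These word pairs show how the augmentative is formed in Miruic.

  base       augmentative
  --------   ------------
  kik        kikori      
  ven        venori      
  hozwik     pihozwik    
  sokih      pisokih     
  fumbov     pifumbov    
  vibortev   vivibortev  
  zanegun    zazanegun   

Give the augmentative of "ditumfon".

diditumfon

kik and hozwik both end in -k yet inflect differently (kikori, pihozwik), so the final letter is not what conditions the rule; the number of vowels is.
"ditumfon" has 3 vowels. The stems with 3 vowels (vibortev → vivibortev, zanegun → zazanegun) repeat the first consonant+vowel as a prefix.
So ditumfon → diditumfon.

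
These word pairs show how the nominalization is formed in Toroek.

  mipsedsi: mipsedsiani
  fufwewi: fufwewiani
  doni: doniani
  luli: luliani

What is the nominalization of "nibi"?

nibiani

Every pair shown (mipsedsi → mipsedsiani, fufwewi → fufwewiani, doni → doniani, …) follows the same rule: add -ani.
So nibi → nibiani.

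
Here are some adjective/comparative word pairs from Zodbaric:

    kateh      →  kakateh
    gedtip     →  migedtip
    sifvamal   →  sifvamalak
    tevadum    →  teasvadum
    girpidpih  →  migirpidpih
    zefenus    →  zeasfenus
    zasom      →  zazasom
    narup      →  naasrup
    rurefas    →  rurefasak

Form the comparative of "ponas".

"ponas" has last vowel 'a'. The stems whose last vowel is 'a' (sifvamal → sifvamalak, rurefas → rurefasak) add -ak.
So ponas → ponasak.

ponasak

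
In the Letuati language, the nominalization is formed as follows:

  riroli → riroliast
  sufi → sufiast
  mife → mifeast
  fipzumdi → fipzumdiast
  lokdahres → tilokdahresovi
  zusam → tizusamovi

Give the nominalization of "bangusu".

mife and lokdahres both have last vowel 'e' yet inflect differently (mifeast, tilokdahresovi), so the last vowel is not what conditions the rule; whether the stem ends in a vowel or a consonant is.
"bangusu" ends in a vowel. The stems ending in a vowel (riroli → riroliast, sufi → sufiast, mife → mifeast) add -ast.
So bangusu → bangusuast.

bangusuast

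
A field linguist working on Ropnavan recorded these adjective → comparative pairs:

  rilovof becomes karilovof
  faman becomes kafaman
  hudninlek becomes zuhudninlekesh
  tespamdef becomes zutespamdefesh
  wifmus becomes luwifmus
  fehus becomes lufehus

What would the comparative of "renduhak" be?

"renduhak" has last vowel 'a'. The one such stem in the data (faman → kafaman) adds the prefix ka-, so the same rule applies.
So renduhak → karenduhak.

karenduhak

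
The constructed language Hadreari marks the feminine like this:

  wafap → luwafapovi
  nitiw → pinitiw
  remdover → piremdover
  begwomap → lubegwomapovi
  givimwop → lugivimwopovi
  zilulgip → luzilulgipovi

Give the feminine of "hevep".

zilulgip and nitiw both have last vowel 'i' yet inflect differently (luzilulgipovi, pinitiw), so the last vowel is not what conditions the rule; the final letter is.
"hevep" ends in -p. The stems ending in -p (zilulgip → luzilulgipovi, wafap → luwafapovi, begwomap → lubegwomapovi) add lu- … -ovi around the stem.
The other pattern: stems ending in -r or -w add the prefix pi-.
So hevep → luhevepovi.

luhevepovi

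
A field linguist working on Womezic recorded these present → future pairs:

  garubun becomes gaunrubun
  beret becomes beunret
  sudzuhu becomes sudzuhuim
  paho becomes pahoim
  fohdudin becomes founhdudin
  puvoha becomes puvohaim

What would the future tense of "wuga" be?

wugaim

garubun and sudzuhu both have last vowel 'u' yet inflect differently (gaunrubun, sudzuhuim), so the last vowel is not what conditions the rule; whether the stem ends in a vowel or a consonant is.
"wuga" ends in a vowel. The stems ending in a vowel (puvoha → puvohaim, sudzuhu → sudzuhuim, paho → pahoim) add -im.
So wuga → wugaim.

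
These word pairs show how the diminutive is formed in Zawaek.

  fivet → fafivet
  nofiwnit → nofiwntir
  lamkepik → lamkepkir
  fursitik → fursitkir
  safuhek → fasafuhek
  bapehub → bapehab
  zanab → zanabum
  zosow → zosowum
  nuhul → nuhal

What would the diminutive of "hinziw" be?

hinzwir

nofiwnit and fivet both end in -t yet inflect differently (nofiwntir, fafivet), so the final letter is not what conditions the rule; the last vowel is.
"hinziw" has last vowel 'i'. The stems whose last vowel is 'i' (fursitik → fursitkir, lamkepik → lamkepkir, nofiwnit → nofiwntir) delete the last vowel and add -ir.
So hinziw → hinzwir.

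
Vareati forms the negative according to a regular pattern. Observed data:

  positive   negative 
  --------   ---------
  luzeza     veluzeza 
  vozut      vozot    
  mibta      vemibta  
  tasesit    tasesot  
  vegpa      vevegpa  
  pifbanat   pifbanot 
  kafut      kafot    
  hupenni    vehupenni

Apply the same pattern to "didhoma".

vedidhoma

pifbanat and mibta both have last vowel 'a' yet inflect differently (pifbanot, vemibta), so the last vowel is not what conditions the rule; the final letter is.
"didhoma" ends in -a. The stems ending in -a (mibta → vemibta, vegpa → vevegpa, luzeza → veluzeza) add the prefix ve-.
The other pattern: stems ending in -t change the last vowel to 'o'.
So didhoma → vedidhoma.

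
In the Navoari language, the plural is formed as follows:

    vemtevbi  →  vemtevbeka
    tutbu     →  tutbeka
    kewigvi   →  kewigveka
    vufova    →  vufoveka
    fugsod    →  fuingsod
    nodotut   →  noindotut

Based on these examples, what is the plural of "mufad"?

tutbu and nodotut both have last vowel 'u' yet inflect differently (tutbeka, noindotut), so the last vowel is not what conditions the rule; whether the stem ends in a vowel or a consonant is.
"mufad" ends in a consonant. The stems ending in a consonant (fugsod → fuingsod, nodotut → noindotut) insert -in- after the first vowel.
The other pattern: stems ending in a vowel drop the final letter and add -eka.
So mufad → muinfad.

muinfad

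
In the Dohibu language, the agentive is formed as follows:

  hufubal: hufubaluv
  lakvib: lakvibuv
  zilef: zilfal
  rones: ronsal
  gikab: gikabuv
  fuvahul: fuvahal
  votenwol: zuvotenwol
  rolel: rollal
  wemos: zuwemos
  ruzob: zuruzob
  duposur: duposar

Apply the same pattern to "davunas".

davunasuv

"davunas" has last vowel 'a'. The stems whose last vowel is 'a' (gikab → gikabuv, hufubal → hufubaluv) add -uv.
So davunas → davunasuv.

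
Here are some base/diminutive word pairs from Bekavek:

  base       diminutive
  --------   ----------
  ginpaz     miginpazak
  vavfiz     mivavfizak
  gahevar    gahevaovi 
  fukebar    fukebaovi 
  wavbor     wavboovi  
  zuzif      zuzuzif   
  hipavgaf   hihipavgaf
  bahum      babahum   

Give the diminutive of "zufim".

zuzufim

ginpaz and gahevar both have last vowel 'a' yet inflect differently (miginpazak, gahevaovi), so the last vowel is not what conditions the rule; the final letter is.
"zufim" ends in -m. The one such stem in the data (bahum → babahum) repeats the first consonant+vowel as a prefix (as do zuzif, hipavgaf), so the same rule applies.
The other patterns: stems ending in -z add mi- … -ak around the stem; stems ending in -r drop the final letter and add -ovi.
So zufim → zuzufim.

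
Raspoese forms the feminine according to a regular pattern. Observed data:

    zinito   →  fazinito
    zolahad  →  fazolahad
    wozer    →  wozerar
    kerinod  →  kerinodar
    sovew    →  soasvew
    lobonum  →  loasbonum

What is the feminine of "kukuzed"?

zolahad and kerinod both end in -d yet inflect differently (fazolahad, kerinodar), so the final letter is not what conditions the rule; the first letter is.
"kukuzed" begins with k-. The one such stem in the data (kerinod → kerinodar) adds -ar, so the same rule applies.
So kukuzed → kukuzedar.

kukuzedar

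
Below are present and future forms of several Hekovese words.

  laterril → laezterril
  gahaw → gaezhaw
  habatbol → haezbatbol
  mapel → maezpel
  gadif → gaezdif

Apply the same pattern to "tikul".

tiezkul

Every pair shown (laterril → laezterril, gahaw → gaezhaw, habatbol → haezbatbol, …) follows the same rule: insert -ez- after the first vowel.
So tikul → tiezkul.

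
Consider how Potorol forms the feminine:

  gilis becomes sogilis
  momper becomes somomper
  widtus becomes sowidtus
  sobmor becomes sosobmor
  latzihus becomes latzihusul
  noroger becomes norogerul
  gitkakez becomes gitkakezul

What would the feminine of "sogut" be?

gilis and latzihus both end in -s yet inflect differently (sogilis, latzihusul), so the final letter is not what conditions the rule; the number of vowels is.
"sogut" has 2 vowels. The stems with 2 vowels (gilis → sogilis, momper → somomper, widtus → sowidtus) add the prefix so-.
The other pattern: stems with 3 vowels add -ul.
So sogut → sosogut.

sosogut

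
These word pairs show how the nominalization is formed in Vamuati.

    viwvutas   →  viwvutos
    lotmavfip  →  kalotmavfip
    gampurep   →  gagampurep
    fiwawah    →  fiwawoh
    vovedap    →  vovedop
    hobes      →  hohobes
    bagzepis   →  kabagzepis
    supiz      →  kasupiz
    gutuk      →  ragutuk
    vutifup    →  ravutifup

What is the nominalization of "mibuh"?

lotmavfip and vutifup both end in -p yet inflect differently (kalotmavfip, ravutifup), so the final letter is not what conditions the rule; the last vowel is.
"mibuh" has last vowel 'u'. The stems whose last vowel is 'u' (gutuk → ragutuk, vutifup → ravutifup) add the prefix ra-.
So mibuh → ramibuh.

ramibuh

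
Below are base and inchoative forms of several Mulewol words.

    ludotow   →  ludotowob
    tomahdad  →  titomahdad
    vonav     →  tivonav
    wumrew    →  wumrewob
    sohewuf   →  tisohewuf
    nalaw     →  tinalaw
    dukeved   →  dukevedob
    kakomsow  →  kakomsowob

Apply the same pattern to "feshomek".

feshomekob

nalaw and ludotow both end in -w yet inflect differently (tinalaw, ludotowob), so the final letter is not what conditions the rule; the last vowel is.
"feshomek" has last vowel 'e'. The stems whose last vowel is 'e' (wumrew → wumrewob, dukeved → dukevedob) add -ob.
So feshomek → feshomekob.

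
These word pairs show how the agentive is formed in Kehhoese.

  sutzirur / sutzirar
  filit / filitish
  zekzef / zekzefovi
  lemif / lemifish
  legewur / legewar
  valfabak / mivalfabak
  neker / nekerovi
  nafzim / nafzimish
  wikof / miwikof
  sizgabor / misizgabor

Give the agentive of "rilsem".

neker and sutzirur both end in -r yet inflect differently (nekerovi, sutzirar), so the final letter is not what conditions the rule; the last vowel is.
"rilsem" has last vowel 'e'. The stems whose last vowel is 'e' (zekzef → zekzefovi, neker → nekerovi) add -ovi.
The other patterns: stems whose last vowel is 'u' change the last vowel to 'a'; stems whose last vowel is 'i' add -ish; stems whose last vowel is 'a' or 'o' add the prefix mi-.
So rilsem → rilsemovi.

rilsemovi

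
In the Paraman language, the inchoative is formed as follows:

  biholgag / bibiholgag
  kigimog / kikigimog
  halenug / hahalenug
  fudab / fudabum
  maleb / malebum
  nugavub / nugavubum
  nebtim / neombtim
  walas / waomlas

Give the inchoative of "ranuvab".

biholgag and fudab both have last vowel 'a' yet inflect differently (bibiholgag, fudabum), so the last vowel is not what conditions the rule; the final letter is.
"ranuvab" ends in -b. The stems ending in -b (fudab → fudabum, maleb → malebum, nugavub → nugavubum) add -um.
So ranuvab → ranuvabum.

ranuvabum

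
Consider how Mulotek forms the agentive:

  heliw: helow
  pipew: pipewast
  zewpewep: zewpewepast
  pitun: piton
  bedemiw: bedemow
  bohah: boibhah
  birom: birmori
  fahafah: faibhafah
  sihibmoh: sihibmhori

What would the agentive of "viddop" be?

viddpori

pipew and heliw both end in -w yet inflect differently (pipewast, helow), so the final letter is not what conditions the rule; the last vowel is.
"viddop" has last vowel 'o'. The stems whose last vowel is 'o' (birom → birmori, sihibmoh → sihibmhori) delete the last vowel and add -ori.
So viddop → viddpori.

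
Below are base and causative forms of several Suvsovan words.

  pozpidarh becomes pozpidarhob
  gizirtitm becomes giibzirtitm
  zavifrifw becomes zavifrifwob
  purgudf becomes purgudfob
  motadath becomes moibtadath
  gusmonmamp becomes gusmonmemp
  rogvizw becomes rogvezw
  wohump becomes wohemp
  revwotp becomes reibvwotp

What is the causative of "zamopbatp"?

wohump and revwotp both end in -p yet inflect differently (wohemp, reibvwotp), so the final letter is not what conditions the rule; the second-to-last letter is.
"zamopbatp" has second-to-last letter 't'. The stems whose second-to-last letter is 't' (revwotp → reibvwotp, gizirtitm → giibzirtitm, motadath → moibtadath) insert -ib- after the first vowel.
The other patterns: stems whose second-to-last letter is 'm' or 'z' change the last vowel to 'e'; stems whose second-to-last letter is 'd', 'f' or 'r' add -ob.
So zamopbatp → zaibmopbatp.

zaibmopbatp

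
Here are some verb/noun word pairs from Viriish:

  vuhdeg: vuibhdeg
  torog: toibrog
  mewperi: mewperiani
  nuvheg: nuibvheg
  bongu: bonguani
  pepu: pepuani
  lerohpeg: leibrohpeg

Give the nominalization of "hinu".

hinuani

lerohpeg and mewperi both have 3 vowels yet inflect differently (leibrohpeg, mewperiani), so the number of vowels is not what conditions the rule; the final letter is.
"hinu" ends in -u. The stems ending in -u (pepu → pepuani, bongu → bonguani) add -ani.
The other pattern: stems ending in -g insert -ib- after the first vowel.
So hinu → hinuani.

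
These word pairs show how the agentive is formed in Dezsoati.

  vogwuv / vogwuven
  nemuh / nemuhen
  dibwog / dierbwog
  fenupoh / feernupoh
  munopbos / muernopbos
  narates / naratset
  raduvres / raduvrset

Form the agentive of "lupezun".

lupezunen

"lupezun" has last vowel 'u'. The stems whose last vowel is 'u' (vogwuv → vogwuven, nemuh → nemuhen) add -en.
So lupezun → lupezunen.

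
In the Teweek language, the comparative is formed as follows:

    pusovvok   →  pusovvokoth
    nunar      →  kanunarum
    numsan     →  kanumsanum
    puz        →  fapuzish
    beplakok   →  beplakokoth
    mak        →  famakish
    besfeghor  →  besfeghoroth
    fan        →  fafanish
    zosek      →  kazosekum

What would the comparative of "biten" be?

"biten" has 2 vowels. The stems with 2 vowels (zosek → kazosekum, numsan → kanumsanum, nunar → kanunarum) add ka- … -um around the stem.
So biten → kabitenum.

kabitenum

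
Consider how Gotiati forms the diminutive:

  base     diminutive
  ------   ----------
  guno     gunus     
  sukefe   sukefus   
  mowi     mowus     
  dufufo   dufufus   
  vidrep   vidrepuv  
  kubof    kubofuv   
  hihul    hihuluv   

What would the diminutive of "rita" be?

"rita" ends in a vowel. The stems ending in a vowel (guno → gunus, sukefe → sukefus, mowi → mowus) drop the final letter and add -us.
So rita → ritus.

ritus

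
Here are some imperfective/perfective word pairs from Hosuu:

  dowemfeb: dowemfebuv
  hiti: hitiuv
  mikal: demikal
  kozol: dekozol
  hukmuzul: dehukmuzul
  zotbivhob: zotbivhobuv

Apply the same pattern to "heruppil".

"heruppil" ends in -l. The stems ending in -l (kozol → dekozol, hukmuzul → dehukmuzul, mikal → demikal) add the prefix de-.
So heruppil → deheruppil.

deheruppil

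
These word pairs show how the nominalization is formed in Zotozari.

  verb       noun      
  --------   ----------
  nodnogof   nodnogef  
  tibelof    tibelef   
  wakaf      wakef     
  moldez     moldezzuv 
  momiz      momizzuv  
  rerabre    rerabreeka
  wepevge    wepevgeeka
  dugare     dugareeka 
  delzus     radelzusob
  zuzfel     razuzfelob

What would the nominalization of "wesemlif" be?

"wesemlif" ends in -f. The stems ending in -f (nodnogof → nodnogef, tibelof → tibelef, wakaf → wakef) change the last vowel to 'e'.
The other patterns: stems ending in -z double the final consonant and add -uv; stems ending in -e add -eka; stems ending in -l or -s add ra- … -ob around the stem.
So wesemlif → wesemlef.

wesemlef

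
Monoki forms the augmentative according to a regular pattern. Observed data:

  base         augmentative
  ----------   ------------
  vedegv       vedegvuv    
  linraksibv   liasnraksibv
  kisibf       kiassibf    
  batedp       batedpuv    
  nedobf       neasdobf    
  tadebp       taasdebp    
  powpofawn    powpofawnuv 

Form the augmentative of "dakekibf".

"dakekibf" has second-to-last letter 'b'. The stems whose second-to-last letter is 'b' (tadebp → taasdebp, kisibf → kiassibf, nedobf → neasdobf) insert -as- after the first vowel.
The other pattern: stems whose second-to-last letter is 'd', 'g' or 'w' add -uv.
So dakekibf → daaskekibf.

daaskekibf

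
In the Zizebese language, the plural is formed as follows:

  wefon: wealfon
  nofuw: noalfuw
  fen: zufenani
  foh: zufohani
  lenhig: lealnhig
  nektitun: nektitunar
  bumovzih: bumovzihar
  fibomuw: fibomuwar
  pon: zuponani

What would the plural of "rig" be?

zurigani

pon and wefon both end in -n yet inflect differently (zuponani, wealfon), so the final letter is not what conditions the rule; the number of vowels is.
"rig" has 1 vowel. The stems with 1 vowel (foh → zufohani, pon → zuponani, fen → zufenani) add zu- … -ani around the stem.
The other patterns: stems with 2 vowels insert -al- after the first vowel; stems with 3 vowels add -ar.
So rig → zurigani.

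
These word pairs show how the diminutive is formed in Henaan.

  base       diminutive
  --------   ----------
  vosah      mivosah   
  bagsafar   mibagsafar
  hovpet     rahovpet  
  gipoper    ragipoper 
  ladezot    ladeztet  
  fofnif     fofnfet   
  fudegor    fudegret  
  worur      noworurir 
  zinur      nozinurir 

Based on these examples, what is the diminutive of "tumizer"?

bagsafar and gipoper both end in -r yet inflect differently (mibagsafar, ragipoper), so the final letter is not what conditions the rule; the last vowel is.
"tumizer" has last vowel 'e'. The stems whose last vowel is 'e' (hovpet → rahovpet, gipoper → ragipoper) add the prefix ra-.
The other patterns: stems whose last vowel is 'a' add the prefix mi-; stems whose last vowel is 'i' or 'o' delete the last vowel and add -et; stems whose last vowel is 'u' add no- … -ir around the stem.
So tumizer → ratumizer.

ratumizer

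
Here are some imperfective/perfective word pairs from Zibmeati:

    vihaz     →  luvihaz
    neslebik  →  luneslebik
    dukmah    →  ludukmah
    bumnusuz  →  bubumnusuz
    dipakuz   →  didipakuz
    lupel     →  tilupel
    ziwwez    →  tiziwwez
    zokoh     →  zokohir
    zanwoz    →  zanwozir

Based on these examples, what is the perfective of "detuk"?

dedetuk

vihaz and bumnusuz both end in -z yet inflect differently (luvihaz, bubumnusuz), so the final letter is not what conditions the rule; the last vowel is.
"detuk" has last vowel 'u'. The stems whose last vowel is 'u' (bumnusuz → bubumnusuz, dipakuz → didipakuz) repeat the first consonant+vowel as a prefix.
The other patterns: stems whose last vowel is 'a' or 'i' add the prefix lu-; stems whose last vowel is 'e' add the prefix ti-; stems whose last vowel is 'o' add -ir.
So detuk → dedetuk.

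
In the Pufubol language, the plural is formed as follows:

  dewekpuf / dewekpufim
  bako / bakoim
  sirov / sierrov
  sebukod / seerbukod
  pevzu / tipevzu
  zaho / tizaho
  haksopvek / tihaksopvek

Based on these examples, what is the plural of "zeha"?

bako and zaho both end in -o yet inflect differently (bakoim, tizaho), so the final letter is not what conditions the rule; the first letter is.
"zeha" begins with z-. The one such stem in the data (zaho → tizaho) adds the prefix ti-, so the same rule applies.
So zeha → tizeha.

tizeha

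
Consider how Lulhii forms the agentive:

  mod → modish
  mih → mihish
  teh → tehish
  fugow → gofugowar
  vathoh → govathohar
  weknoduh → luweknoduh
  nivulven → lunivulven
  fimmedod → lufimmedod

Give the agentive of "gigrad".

gogigradar

mih and vathoh both end in -h yet inflect differently (mihish, govathohar), so the final letter is not what conditions the rule; the number of vowels is.
"gigrad" has 2 vowels. The stems with 2 vowels (fugow → gofugowar, vathoh → govathohar) add go- … -ar around the stem.
So gigrad → gogigradar.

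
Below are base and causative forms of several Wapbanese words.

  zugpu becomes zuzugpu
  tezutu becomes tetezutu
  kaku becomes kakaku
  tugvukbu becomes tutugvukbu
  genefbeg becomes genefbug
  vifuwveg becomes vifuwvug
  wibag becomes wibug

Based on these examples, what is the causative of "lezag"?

tezutu and genefbeg both have 3 vowels yet inflect differently (tetezutu, genefbug), so the number of vowels is not what conditions the rule; the final letter is.
"lezag" ends in -g. The stems ending in -g (genefbeg → genefbug, vifuwveg → vifuwvug, wibag → wibug) change the last vowel to 'u'.
The other pattern: stems ending in -u repeat the first consonant+vowel as a prefix.
So lezag → lezug.

lezug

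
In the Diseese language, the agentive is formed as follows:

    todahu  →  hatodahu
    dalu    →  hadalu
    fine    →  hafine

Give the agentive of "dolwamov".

hadolwamov

Every pair shown (todahu → hatodahu, dalu → hadalu, fine → hafine) follows the same rule: add the prefix ha-.
So dolwamov → hadolwamov.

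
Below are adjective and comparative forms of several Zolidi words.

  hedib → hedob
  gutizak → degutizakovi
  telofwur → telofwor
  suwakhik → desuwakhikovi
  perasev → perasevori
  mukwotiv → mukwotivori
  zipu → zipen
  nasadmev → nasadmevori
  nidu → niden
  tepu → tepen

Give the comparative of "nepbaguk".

denepbagukovi

mukwotiv and suwakhik both have last vowel 'i' yet inflect differently (mukwotivori, desuwakhikovi), so the last vowel is not what conditions the rule; the final letter is.
"nepbaguk" ends in -k. The stems ending in -k (gutizak → degutizakovi, suwakhik → desuwakhikovi) add de- … -ovi around the stem.
So nepbaguk → denepbagukovi.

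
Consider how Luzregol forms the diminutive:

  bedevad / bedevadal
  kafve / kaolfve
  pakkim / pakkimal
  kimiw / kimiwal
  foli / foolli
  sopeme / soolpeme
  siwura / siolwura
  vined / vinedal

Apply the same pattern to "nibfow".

nibfowal

foli and pakkim both have last vowel 'i' yet inflect differently (foolli, pakkimal), so the last vowel is not what conditions the rule; whether the stem ends in a vowel or a consonant is.
"nibfow" ends in a consonant. The stems ending in a consonant (pakkim → pakkimal, kimiw → kimiwal, bedevad → bedevadal) add -al.
The other pattern: stems ending in a vowel insert -ol- after the first vowel.
So nibfow → nibfowal.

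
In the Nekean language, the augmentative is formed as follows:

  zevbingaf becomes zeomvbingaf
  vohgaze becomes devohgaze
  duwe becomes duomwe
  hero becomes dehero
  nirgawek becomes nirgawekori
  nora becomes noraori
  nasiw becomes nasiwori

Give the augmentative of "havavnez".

"havavnez" begins with h-. The one such stem in the data (hero → dehero) adds the prefix de-, so the same rule applies.
The other patterns: stems beginning with n- add -ori; stems beginning with d- or z- insert -om- after the first vowel.
So havavnez → dehavavnez.

dehavavnez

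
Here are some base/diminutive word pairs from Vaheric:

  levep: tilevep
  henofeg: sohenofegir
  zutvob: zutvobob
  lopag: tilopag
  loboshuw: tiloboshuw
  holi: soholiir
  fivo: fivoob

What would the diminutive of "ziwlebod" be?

lopag and henofeg both end in -g yet inflect differently (tilopag, sohenofegir), so the final letter is not what conditions the rule; the first letter is.
"ziwlebod" begins with z-. The one such stem in the data (zutvob → zutvobob) adds -ob, so the same rule applies.
So ziwlebod → ziwlebodob.

ziwlebodob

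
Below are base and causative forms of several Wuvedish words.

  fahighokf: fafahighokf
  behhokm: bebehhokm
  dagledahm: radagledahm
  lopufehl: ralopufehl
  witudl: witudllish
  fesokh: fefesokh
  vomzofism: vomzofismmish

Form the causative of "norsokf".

behhokm and vomzofism both end in -m yet inflect differently (bebehhokm, vomzofismmish), so the final letter is not what conditions the rule; the second-to-last letter is.
"norsokf" has second-to-last letter 'k'. The stems whose second-to-last letter is 'k' (behhokm → bebehhokm, fahighokf → fafahighokf, fesokh → fefesokh) repeat the first consonant+vowel as a prefix.
The other patterns: stems whose second-to-last letter is 'd' or 's' double the final consonant and add -ish; stems whose second-to-last letter is 'h' add the prefix ra-.
So norsokf → nonorsokf.

nonorsokf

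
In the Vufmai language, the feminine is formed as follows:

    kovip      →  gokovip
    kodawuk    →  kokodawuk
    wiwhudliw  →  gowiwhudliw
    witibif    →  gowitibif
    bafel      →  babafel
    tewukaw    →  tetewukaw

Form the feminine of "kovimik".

"kovimik" has last vowel 'i'. The stems whose last vowel is 'i' (wiwhudliw → gowiwhudliw, witibif → gowitibif, kovip → gokovip) add the prefix go-.
The other pattern: stems whose last vowel is 'a', 'e' or 'u' repeat the first consonant+vowel as a prefix.
So kovimik → gokovimik.

gokovimik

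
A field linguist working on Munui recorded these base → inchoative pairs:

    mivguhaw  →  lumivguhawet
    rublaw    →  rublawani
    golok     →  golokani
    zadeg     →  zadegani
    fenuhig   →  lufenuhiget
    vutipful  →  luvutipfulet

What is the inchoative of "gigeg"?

gigegani

"gigeg" has 2 vowels. The stems with 2 vowels (zadeg → zadegani, rublaw → rublawani, golok → golokani) add -ani.
The other pattern: stems with 3 vowels add lu- … -et around the stem.
So gigeg → gigegani.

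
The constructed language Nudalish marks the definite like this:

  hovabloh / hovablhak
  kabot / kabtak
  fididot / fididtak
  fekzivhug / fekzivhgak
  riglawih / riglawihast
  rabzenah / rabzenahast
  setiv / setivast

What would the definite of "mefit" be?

"mefit" has last vowel 'i'. The stems whose last vowel is 'i' (riglawih → riglawihast, setiv → setivast) add -ast.
The other pattern: stems whose last vowel is 'o' or 'u' delete the last vowel and add -ak.
So mefit → mefitast.

mefitast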